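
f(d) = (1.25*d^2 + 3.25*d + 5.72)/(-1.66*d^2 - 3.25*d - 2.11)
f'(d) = (2.5*d + 3.25)/(-1.66*d^2 - 3.25*d - 2.11) + (3.32*d + 3.25)*(1.25*d^2 + 3.25*d + 5.72)/(-1.66*d^2 - 3.25*d - 2.11)^2 = (1.3325*d^2 + 13.7154*d + 11.7325)/(2.7556*d^4 + 10.79*d^3 + 17.5677*d^2 + 13.715*d + 4.4521)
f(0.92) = -1.50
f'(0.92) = 0.60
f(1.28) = -1.33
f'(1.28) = 0.39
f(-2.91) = -1.02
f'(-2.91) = -0.38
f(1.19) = -1.36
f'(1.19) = 0.43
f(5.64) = -0.87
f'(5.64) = 0.02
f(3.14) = -0.98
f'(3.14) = 0.08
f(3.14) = -0.98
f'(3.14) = 0.08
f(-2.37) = -1.35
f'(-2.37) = -0.95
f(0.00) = -2.71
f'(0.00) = 2.64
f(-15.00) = -0.73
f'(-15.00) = 0.00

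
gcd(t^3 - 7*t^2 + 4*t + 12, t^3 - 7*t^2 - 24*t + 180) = t - 6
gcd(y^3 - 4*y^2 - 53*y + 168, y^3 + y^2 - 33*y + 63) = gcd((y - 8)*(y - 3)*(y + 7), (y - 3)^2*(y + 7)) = y^2 + 4*y - 21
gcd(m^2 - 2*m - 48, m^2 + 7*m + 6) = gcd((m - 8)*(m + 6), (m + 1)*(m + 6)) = m + 6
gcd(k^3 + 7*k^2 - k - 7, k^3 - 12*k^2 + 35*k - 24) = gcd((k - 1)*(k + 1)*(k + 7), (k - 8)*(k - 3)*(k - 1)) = k - 1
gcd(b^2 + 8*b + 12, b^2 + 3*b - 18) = b + 6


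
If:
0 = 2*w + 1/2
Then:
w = -1/4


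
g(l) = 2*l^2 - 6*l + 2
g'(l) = 4*l - 6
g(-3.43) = 46.11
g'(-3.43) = -19.72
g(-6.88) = 137.95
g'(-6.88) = -33.52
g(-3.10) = 39.82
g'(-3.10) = -18.40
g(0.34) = 0.19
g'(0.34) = -4.64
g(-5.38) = 92.17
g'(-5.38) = -27.52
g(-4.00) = 58.00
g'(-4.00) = -22.00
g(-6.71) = 132.31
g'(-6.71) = -32.84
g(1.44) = -2.49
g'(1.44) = -0.24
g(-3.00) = 38.00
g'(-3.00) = -18.00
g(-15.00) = 542.00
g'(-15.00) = -66.00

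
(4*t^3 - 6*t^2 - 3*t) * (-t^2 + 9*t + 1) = -4*t^5 + 42*t^4 - 47*t^3 - 33*t^2 - 3*t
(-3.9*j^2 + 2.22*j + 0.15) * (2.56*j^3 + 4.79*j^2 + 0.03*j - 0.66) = -9.984*j^5 - 12.9978*j^4 + 10.9008*j^3 + 3.3591*j^2 - 1.4607*j - 0.099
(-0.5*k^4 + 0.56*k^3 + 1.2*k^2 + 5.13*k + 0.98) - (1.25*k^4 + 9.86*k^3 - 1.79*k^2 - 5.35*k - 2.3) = -1.75*k^4 - 9.3*k^3 + 2.99*k^2 + 10.48*k + 3.28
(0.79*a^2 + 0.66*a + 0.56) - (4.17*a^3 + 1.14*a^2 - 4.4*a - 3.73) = -4.17*a^3 - 0.35*a^2 + 5.06*a + 4.29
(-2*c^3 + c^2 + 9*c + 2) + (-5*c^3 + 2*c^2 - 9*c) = -7*c^3 + 3*c^2 + 2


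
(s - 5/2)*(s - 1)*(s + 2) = s^3 - 3*s^2/2 - 9*s/2 + 5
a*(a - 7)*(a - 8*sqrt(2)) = a^3 - 8*sqrt(2)*a^2 - 7*a^2 + 56*sqrt(2)*a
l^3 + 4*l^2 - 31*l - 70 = (l - 5)*(l + 2)*(l + 7)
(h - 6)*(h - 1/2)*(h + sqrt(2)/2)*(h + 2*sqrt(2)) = h^4 - 13*h^3/2 + 5*sqrt(2)*h^3/2 - 65*sqrt(2)*h^2/4 + 5*h^2 - 13*h + 15*sqrt(2)*h/2 + 6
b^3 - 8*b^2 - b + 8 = (b - 8)*(b - 1)*(b + 1)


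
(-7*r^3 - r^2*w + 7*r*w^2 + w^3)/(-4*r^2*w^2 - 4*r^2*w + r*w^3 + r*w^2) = (7*r^3 + r^2*w - 7*r*w^2 - w^3)/(r*w*(4*r*w + 4*r - w^2 - w))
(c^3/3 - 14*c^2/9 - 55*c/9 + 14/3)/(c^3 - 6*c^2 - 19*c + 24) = (3*c^2 - 23*c + 14)/(9*(c^2 - 9*c + 8))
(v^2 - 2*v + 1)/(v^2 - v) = (v - 1)/v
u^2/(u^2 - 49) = u^2/(u^2 - 49)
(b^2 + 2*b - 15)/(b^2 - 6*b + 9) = (b + 5)/(b - 3)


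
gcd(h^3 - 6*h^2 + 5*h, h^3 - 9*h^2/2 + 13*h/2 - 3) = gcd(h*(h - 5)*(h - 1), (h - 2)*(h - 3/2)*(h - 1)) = h - 1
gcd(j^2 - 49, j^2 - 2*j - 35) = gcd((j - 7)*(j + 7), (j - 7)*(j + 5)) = j - 7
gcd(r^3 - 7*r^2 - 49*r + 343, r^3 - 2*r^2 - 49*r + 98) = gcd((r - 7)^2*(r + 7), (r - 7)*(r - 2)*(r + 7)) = r^2 - 49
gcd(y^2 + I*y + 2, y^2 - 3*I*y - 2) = y - I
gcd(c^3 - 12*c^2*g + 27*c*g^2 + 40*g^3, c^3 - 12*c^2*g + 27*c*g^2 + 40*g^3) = c^3 - 12*c^2*g + 27*c*g^2 + 40*g^3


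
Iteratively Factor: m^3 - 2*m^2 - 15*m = (m)*(m^2 - 2*m - 15) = m*(m - 5)*(m + 3)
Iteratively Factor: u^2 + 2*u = (u)*(u + 2)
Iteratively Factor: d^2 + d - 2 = (d + 2)*(d - 1)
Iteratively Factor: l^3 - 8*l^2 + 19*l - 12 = (l - 4)*(l^2 - 4*l + 3) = (l - 4)*(l - 1)*(l - 3)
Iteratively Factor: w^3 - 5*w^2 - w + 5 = (w + 1)*(w^2 - 6*w + 5) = (w - 5)*(w + 1)*(w - 1)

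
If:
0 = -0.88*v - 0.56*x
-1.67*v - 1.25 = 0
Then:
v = -0.75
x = 1.18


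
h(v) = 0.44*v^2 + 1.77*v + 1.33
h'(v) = 0.88*v + 1.77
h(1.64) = 5.42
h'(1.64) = 3.21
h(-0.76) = 0.24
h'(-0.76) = 1.10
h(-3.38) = 0.37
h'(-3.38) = -1.20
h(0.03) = 1.38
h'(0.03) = 1.80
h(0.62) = 2.60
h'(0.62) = 2.32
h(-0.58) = 0.45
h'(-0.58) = 1.26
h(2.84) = 9.91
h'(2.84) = 4.27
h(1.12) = 3.86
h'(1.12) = 2.76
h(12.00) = 85.93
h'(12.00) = 12.33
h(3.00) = 10.60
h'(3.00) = 4.41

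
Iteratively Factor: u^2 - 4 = (u - 2)*(u + 2)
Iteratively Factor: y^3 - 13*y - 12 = (y - 4)*(y^2 + 4*y + 3) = (y - 4)*(y + 3)*(y + 1)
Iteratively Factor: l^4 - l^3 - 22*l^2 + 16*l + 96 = (l - 4)*(l^3 + 3*l^2 - 10*l - 24) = (l - 4)*(l + 2)*(l^2 + l - 12) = (l - 4)*(l + 2)*(l + 4)*(l - 3)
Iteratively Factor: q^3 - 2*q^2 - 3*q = (q - 3)*(q^2 + q) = q*(q - 3)*(q + 1)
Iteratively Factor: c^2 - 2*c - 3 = (c + 1)*(c - 3)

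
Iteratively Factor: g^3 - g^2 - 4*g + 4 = (g - 1)*(g^2 - 4) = (g - 1)*(g + 2)*(g - 2)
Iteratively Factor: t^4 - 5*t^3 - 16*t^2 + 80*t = (t)*(t^3 - 5*t^2 - 16*t + 80) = t*(t - 5)*(t^2 - 16) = t*(t - 5)*(t + 4)*(t - 4)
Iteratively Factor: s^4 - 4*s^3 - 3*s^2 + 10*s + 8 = (s - 2)*(s^3 - 2*s^2 - 7*s - 4) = (s - 2)*(s + 1)*(s^2 - 3*s - 4) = (s - 2)*(s + 1)^2*(s - 4)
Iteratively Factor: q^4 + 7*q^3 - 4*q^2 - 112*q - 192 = (q + 4)*(q^3 + 3*q^2 - 16*q - 48) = (q + 4)^2*(q^2 - q - 12) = (q + 3)*(q + 4)^2*(q - 4)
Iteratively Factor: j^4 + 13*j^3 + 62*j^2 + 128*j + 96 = (j + 2)*(j^3 + 11*j^2 + 40*j + 48) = (j + 2)*(j + 4)*(j^2 + 7*j + 12) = (j + 2)*(j + 3)*(j + 4)*(j + 4)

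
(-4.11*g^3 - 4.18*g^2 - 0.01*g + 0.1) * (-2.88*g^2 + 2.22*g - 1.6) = 11.8368*g^5 + 2.9142*g^4 - 2.6748*g^3 + 6.3778*g^2 + 0.238*g - 0.16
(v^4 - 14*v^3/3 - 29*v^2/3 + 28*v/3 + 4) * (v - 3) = v^5 - 23*v^4/3 + 13*v^3/3 + 115*v^2/3 - 24*v - 12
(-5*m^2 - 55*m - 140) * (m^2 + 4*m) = -5*m^4 - 75*m^3 - 360*m^2 - 560*m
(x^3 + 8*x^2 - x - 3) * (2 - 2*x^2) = -2*x^5 - 16*x^4 + 4*x^3 + 22*x^2 - 2*x - 6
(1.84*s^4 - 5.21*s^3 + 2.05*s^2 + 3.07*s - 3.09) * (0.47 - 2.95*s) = -5.428*s^5 + 16.2343*s^4 - 8.4962*s^3 - 8.093*s^2 + 10.5584*s - 1.4523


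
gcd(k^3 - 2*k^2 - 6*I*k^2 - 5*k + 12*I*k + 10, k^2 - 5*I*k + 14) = 1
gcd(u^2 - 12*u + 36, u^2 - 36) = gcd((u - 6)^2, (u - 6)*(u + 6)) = u - 6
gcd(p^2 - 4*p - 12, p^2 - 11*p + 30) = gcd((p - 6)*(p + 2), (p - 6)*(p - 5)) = p - 6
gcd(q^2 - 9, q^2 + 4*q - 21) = q - 3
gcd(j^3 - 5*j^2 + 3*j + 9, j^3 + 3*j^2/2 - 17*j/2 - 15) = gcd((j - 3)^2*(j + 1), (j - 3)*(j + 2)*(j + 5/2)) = j - 3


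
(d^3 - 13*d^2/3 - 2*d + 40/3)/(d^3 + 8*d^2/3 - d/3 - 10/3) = (d^2 - 6*d + 8)/(d^2 + d - 2)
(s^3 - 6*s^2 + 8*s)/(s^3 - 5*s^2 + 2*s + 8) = s/(s + 1)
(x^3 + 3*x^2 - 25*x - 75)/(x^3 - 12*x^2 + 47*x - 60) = (x^2 + 8*x + 15)/(x^2 - 7*x + 12)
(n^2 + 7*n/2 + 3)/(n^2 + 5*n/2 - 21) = (2*n^2 + 7*n + 6)/(2*n^2 + 5*n - 42)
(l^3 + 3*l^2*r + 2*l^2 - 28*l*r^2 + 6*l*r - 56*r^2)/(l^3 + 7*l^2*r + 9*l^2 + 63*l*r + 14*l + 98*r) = (l - 4*r)/(l + 7)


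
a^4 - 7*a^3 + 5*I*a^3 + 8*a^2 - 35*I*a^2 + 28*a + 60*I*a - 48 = (a - 4)*(a - 3)*(a + I)*(a + 4*I)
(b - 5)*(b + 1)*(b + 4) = b^3 - 21*b - 20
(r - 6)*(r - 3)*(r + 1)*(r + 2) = r^4 - 6*r^3 - 7*r^2 + 36*r + 36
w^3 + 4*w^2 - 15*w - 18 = (w - 3)*(w + 1)*(w + 6)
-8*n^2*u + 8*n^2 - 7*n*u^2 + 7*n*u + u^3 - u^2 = (-8*n + u)*(n + u)*(u - 1)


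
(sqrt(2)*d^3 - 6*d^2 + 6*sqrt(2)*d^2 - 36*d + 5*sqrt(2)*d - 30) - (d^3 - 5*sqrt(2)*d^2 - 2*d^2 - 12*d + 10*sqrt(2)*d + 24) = -d^3 + sqrt(2)*d^3 - 4*d^2 + 11*sqrt(2)*d^2 - 24*d - 5*sqrt(2)*d - 54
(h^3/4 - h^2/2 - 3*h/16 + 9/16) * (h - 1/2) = h^4/4 - 5*h^3/8 + h^2/16 + 21*h/32 - 9/32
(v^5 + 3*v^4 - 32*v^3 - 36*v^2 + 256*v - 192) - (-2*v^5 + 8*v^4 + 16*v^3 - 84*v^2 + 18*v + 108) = 3*v^5 - 5*v^4 - 48*v^3 + 48*v^2 + 238*v - 300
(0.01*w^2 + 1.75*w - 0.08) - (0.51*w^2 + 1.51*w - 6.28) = -0.5*w^2 + 0.24*w + 6.2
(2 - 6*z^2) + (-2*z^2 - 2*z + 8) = -8*z^2 - 2*z + 10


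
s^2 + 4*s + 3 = (s + 1)*(s + 3)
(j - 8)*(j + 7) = j^2 - j - 56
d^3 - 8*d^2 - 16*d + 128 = (d - 8)*(d - 4)*(d + 4)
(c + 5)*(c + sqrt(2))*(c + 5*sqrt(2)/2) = c^3 + 7*sqrt(2)*c^2/2 + 5*c^2 + 5*c + 35*sqrt(2)*c/2 + 25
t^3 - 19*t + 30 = (t - 3)*(t - 2)*(t + 5)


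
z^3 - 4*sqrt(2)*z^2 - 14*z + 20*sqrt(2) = (z - 5*sqrt(2))*(z - sqrt(2))*(z + 2*sqrt(2))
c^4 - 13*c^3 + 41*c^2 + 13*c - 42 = (c - 7)*(c - 6)*(c - 1)*(c + 1)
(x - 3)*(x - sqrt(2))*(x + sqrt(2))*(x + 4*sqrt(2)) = x^4 - 3*x^3 + 4*sqrt(2)*x^3 - 12*sqrt(2)*x^2 - 2*x^2 - 8*sqrt(2)*x + 6*x + 24*sqrt(2)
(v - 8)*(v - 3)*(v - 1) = v^3 - 12*v^2 + 35*v - 24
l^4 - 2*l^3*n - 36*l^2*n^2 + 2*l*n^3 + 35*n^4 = (l - 7*n)*(l - n)*(l + n)*(l + 5*n)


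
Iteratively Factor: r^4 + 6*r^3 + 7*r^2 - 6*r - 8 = (r + 2)*(r^3 + 4*r^2 - r - 4) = (r - 1)*(r + 2)*(r^2 + 5*r + 4) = (r - 1)*(r + 2)*(r + 4)*(r + 1)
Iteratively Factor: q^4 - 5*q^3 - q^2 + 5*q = (q - 1)*(q^3 - 4*q^2 - 5*q) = (q - 1)*(q + 1)*(q^2 - 5*q) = q*(q - 1)*(q + 1)*(q - 5)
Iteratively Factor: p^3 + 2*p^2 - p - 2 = (p - 1)*(p^2 + 3*p + 2) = (p - 1)*(p + 1)*(p + 2)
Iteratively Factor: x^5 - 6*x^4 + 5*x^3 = (x - 5)*(x^4 - x^3) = (x - 5)*(x - 1)*(x^3) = x*(x - 5)*(x - 1)*(x^2) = x^2*(x - 5)*(x - 1)*(x)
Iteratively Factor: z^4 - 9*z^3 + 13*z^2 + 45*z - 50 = (z - 5)*(z^3 - 4*z^2 - 7*z + 10) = (z - 5)*(z - 1)*(z^2 - 3*z - 10) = (z - 5)^2*(z - 1)*(z + 2)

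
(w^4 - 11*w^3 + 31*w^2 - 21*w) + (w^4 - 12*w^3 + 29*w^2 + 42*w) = 2*w^4 - 23*w^3 + 60*w^2 + 21*w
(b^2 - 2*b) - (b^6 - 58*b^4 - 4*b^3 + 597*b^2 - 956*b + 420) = -b^6 + 58*b^4 + 4*b^3 - 596*b^2 + 954*b - 420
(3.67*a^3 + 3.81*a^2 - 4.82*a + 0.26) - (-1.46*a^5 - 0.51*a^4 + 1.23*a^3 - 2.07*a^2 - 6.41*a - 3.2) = 1.46*a^5 + 0.51*a^4 + 2.44*a^3 + 5.88*a^2 + 1.59*a + 3.46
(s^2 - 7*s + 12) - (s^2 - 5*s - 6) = 18 - 2*s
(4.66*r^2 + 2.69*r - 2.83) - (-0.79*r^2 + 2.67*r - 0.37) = 5.45*r^2 + 0.02*r - 2.46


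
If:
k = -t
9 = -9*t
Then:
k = 1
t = -1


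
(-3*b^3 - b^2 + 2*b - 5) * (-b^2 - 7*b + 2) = 3*b^5 + 22*b^4 - b^3 - 11*b^2 + 39*b - 10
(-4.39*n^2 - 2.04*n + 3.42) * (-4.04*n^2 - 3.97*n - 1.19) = 17.7356*n^4 + 25.6699*n^3 - 0.493900000000001*n^2 - 11.1498*n - 4.0698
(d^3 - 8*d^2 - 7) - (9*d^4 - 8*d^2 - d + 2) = -9*d^4 + d^3 + d - 9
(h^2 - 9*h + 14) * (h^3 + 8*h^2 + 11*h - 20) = h^5 - h^4 - 47*h^3 - 7*h^2 + 334*h - 280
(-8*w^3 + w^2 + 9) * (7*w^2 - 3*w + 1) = -56*w^5 + 31*w^4 - 11*w^3 + 64*w^2 - 27*w + 9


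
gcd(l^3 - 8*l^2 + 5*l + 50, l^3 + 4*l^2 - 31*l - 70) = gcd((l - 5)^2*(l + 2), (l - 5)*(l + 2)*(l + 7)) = l^2 - 3*l - 10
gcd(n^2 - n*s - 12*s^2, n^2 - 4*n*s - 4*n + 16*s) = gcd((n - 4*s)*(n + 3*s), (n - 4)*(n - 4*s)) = -n + 4*s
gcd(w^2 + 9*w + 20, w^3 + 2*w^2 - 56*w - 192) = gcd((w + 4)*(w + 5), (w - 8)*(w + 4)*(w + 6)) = w + 4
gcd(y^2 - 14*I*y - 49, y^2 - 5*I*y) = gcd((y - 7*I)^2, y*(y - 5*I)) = 1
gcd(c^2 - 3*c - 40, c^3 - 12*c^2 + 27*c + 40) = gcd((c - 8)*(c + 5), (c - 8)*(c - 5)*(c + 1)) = c - 8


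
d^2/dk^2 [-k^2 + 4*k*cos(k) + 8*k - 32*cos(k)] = -4*k*cos(k) - 8*sin(k) + 32*cos(k) - 2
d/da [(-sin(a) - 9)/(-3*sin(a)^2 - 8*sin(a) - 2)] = (-54*sin(a) + 3*cos(a)^2 - 73)*cos(a)/(3*sin(a)^2 + 8*sin(a) + 2)^2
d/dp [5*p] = 5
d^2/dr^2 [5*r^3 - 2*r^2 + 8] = 30*r - 4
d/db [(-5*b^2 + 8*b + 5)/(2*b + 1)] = 2*(-5*b^2 - 5*b - 1)/(4*b^2 + 4*b + 1)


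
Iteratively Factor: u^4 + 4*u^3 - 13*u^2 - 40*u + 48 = (u - 3)*(u^3 + 7*u^2 + 8*u - 16) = (u - 3)*(u - 1)*(u^2 + 8*u + 16) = (u - 3)*(u - 1)*(u + 4)*(u + 4)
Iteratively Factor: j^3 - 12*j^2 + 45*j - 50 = (j - 2)*(j^2 - 10*j + 25) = (j - 5)*(j - 2)*(j - 5)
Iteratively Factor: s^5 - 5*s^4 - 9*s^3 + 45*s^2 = (s - 3)*(s^4 - 2*s^3 - 15*s^2) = (s - 5)*(s - 3)*(s^3 + 3*s^2) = s*(s - 5)*(s - 3)*(s^2 + 3*s) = s^2*(s - 5)*(s - 3)*(s + 3)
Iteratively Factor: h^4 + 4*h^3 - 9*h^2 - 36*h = (h)*(h^3 + 4*h^2 - 9*h - 36) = h*(h - 3)*(h^2 + 7*h + 12) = h*(h - 3)*(h + 3)*(h + 4)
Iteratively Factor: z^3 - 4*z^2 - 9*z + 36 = (z + 3)*(z^2 - 7*z + 12) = (z - 4)*(z + 3)*(z - 3)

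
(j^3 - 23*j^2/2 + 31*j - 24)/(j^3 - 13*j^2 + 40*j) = (j^2 - 7*j/2 + 3)/(j*(j - 5))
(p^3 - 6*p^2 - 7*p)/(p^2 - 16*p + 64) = p*(p^2 - 6*p - 7)/(p^2 - 16*p + 64)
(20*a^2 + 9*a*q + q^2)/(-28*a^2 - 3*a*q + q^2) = (5*a + q)/(-7*a + q)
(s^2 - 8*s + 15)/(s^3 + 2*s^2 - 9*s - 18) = (s - 5)/(s^2 + 5*s + 6)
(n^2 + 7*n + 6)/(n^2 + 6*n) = (n + 1)/n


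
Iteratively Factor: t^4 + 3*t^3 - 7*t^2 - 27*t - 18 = (t + 3)*(t^3 - 7*t - 6) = (t - 3)*(t + 3)*(t^2 + 3*t + 2) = (t - 3)*(t + 2)*(t + 3)*(t + 1)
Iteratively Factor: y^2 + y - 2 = (y + 2)*(y - 1)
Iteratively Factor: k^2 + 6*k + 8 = (k + 2)*(k + 4)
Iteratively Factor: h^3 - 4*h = (h + 2)*(h^2 - 2*h) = (h - 2)*(h + 2)*(h)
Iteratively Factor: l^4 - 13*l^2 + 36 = (l + 3)*(l^3 - 3*l^2 - 4*l + 12) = (l - 2)*(l + 3)*(l^2 - l - 6) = (l - 3)*(l - 2)*(l + 3)*(l + 2)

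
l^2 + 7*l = l*(l + 7)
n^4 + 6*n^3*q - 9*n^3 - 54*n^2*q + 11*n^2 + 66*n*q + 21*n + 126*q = (n - 7)*(n - 3)*(n + 1)*(n + 6*q)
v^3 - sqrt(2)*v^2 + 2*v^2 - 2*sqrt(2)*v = v*(v + 2)*(v - sqrt(2))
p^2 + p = p*(p + 1)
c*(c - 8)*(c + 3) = c^3 - 5*c^2 - 24*c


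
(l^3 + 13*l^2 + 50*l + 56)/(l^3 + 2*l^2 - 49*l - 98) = (l + 4)/(l - 7)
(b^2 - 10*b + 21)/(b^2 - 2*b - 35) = (b - 3)/(b + 5)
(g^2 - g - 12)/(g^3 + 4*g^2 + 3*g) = (g - 4)/(g*(g + 1))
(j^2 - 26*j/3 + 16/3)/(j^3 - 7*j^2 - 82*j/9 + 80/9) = 3/(3*j + 5)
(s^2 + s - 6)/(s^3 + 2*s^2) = (s^2 + s - 6)/(s^2*(s + 2))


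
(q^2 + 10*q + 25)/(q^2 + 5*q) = (q + 5)/q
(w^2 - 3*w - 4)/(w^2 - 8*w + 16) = (w + 1)/(w - 4)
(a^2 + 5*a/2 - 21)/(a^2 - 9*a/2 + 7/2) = (a + 6)/(a - 1)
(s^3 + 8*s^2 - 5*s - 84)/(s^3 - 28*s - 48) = (s^2 + 4*s - 21)/(s^2 - 4*s - 12)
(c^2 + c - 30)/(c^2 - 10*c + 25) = (c + 6)/(c - 5)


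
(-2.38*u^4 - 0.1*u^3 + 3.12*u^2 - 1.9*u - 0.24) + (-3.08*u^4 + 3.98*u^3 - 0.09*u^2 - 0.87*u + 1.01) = -5.46*u^4 + 3.88*u^3 + 3.03*u^2 - 2.77*u + 0.77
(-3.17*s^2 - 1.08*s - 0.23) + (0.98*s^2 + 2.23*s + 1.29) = -2.19*s^2 + 1.15*s + 1.06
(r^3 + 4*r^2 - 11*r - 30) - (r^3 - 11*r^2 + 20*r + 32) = 15*r^2 - 31*r - 62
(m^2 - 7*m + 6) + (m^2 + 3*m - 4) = 2*m^2 - 4*m + 2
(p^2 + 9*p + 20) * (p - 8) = p^3 + p^2 - 52*p - 160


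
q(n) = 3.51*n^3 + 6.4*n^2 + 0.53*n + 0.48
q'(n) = 10.53*n^2 + 12.8*n + 0.53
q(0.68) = 4.90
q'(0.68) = 14.10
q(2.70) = 117.65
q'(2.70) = 111.85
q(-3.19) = -50.02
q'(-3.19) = 66.85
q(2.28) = 76.56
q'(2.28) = 84.45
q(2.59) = 105.77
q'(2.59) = 104.32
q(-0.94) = 2.72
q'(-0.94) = -2.20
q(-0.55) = 1.54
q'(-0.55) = -3.32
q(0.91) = 8.91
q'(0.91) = 20.90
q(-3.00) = -38.28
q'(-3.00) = 56.90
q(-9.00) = -2044.68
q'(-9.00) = 738.26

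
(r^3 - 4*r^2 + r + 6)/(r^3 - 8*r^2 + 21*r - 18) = (r + 1)/(r - 3)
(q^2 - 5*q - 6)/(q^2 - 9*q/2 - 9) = 2*(q + 1)/(2*q + 3)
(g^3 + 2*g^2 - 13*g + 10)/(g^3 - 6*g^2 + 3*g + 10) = (g^2 + 4*g - 5)/(g^2 - 4*g - 5)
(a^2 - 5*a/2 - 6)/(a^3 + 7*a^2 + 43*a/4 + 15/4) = 2*(a - 4)/(2*a^2 + 11*a + 5)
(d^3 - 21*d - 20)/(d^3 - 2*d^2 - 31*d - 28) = (d - 5)/(d - 7)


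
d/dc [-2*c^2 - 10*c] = -4*c - 10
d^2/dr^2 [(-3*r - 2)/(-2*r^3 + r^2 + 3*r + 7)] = 2*(-(3*r + 2)*(-6*r^2 + 2*r + 3)^2 + (-18*r^2 + 6*r - (3*r + 2)*(6*r - 1) + 9)*(-2*r^3 + r^2 + 3*r + 7))/(-2*r^3 + r^2 + 3*r + 7)^3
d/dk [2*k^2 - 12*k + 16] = 4*k - 12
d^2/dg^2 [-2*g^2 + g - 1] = -4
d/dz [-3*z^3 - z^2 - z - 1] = -9*z^2 - 2*z - 1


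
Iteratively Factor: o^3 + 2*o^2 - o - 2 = (o + 1)*(o^2 + o - 2) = (o + 1)*(o + 2)*(o - 1)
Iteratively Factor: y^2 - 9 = (y + 3)*(y - 3)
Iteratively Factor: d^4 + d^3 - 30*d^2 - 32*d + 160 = (d + 4)*(d^3 - 3*d^2 - 18*d + 40) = (d - 5)*(d + 4)*(d^2 + 2*d - 8) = (d - 5)*(d + 4)^2*(d - 2)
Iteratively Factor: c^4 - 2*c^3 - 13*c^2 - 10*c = (c + 1)*(c^3 - 3*c^2 - 10*c) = c*(c + 1)*(c^2 - 3*c - 10) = c*(c - 5)*(c + 1)*(c + 2)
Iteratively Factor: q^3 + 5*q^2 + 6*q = (q + 3)*(q^2 + 2*q) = (q + 2)*(q + 3)*(q)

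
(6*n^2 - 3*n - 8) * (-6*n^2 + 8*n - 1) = -36*n^4 + 66*n^3 + 18*n^2 - 61*n + 8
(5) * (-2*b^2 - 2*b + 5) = -10*b^2 - 10*b + 25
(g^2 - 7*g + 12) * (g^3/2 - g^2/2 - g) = g^5/2 - 4*g^4 + 17*g^3/2 + g^2 - 12*g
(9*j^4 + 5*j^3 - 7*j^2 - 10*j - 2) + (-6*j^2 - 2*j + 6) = 9*j^4 + 5*j^3 - 13*j^2 - 12*j + 4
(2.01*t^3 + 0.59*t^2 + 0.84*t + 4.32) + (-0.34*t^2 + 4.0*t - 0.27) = 2.01*t^3 + 0.25*t^2 + 4.84*t + 4.05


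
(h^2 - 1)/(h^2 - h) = (h + 1)/h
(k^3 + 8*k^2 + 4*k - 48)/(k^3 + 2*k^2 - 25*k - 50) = (k^3 + 8*k^2 + 4*k - 48)/(k^3 + 2*k^2 - 25*k - 50)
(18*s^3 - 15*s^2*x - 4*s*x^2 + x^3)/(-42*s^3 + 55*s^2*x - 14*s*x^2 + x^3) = (3*s + x)/(-7*s + x)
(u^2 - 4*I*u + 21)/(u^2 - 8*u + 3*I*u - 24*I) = (u - 7*I)/(u - 8)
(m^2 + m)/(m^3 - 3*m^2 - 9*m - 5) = m/(m^2 - 4*m - 5)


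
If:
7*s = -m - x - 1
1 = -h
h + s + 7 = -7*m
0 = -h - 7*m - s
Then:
No Solution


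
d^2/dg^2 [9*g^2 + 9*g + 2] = 18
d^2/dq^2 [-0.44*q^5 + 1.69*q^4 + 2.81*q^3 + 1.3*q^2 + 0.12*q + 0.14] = -8.8*q^3 + 20.28*q^2 + 16.86*q + 2.6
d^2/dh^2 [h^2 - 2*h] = 2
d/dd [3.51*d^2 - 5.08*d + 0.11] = 7.02*d - 5.08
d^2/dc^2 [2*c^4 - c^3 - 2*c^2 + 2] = 24*c^2 - 6*c - 4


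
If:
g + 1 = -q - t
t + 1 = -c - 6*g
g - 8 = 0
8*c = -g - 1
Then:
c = -9/8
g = 8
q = 311/8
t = -383/8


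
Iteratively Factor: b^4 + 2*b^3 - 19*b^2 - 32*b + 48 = (b - 1)*(b^3 + 3*b^2 - 16*b - 48) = (b - 4)*(b - 1)*(b^2 + 7*b + 12) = (b - 4)*(b - 1)*(b + 4)*(b + 3)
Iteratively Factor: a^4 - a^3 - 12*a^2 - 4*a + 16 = (a + 2)*(a^3 - 3*a^2 - 6*a + 8) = (a - 1)*(a + 2)*(a^2 - 2*a - 8) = (a - 4)*(a - 1)*(a + 2)*(a + 2)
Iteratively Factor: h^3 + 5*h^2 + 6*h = (h + 3)*(h^2 + 2*h) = (h + 2)*(h + 3)*(h)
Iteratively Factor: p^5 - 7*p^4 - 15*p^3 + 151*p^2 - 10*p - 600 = (p - 5)*(p^4 - 2*p^3 - 25*p^2 + 26*p + 120) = (p - 5)*(p + 4)*(p^3 - 6*p^2 - p + 30) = (p - 5)*(p - 3)*(p + 4)*(p^2 - 3*p - 10) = (p - 5)*(p - 3)*(p + 2)*(p + 4)*(p - 5)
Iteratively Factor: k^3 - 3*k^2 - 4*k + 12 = (k + 2)*(k^2 - 5*k + 6) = (k - 3)*(k + 2)*(k - 2)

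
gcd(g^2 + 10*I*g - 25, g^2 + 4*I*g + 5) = g + 5*I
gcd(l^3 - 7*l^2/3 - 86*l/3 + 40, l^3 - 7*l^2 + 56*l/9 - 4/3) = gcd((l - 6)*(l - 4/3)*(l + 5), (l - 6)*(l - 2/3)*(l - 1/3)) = l - 6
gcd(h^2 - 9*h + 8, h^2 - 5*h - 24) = h - 8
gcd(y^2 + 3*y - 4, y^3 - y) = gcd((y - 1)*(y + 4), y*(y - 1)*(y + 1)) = y - 1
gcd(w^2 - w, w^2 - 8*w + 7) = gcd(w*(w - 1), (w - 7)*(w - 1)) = w - 1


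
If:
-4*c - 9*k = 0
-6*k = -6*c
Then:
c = 0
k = 0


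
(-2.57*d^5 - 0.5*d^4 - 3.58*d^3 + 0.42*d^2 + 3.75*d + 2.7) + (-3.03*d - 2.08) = -2.57*d^5 - 0.5*d^4 - 3.58*d^3 + 0.42*d^2 + 0.72*d + 0.62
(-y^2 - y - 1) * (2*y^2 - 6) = -2*y^4 - 2*y^3 + 4*y^2 + 6*y + 6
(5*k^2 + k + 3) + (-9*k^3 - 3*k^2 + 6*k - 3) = -9*k^3 + 2*k^2 + 7*k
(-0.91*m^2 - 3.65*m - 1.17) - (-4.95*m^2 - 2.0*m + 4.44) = 4.04*m^2 - 1.65*m - 5.61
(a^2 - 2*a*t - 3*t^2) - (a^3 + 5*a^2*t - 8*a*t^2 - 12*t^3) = -a^3 - 5*a^2*t + a^2 + 8*a*t^2 - 2*a*t + 12*t^3 - 3*t^2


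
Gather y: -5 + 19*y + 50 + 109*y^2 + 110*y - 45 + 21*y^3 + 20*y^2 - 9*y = 21*y^3 + 129*y^2 + 120*y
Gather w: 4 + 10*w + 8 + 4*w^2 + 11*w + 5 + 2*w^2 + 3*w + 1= 6*w^2 + 24*w + 18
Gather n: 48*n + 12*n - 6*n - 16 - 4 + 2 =54*n - 18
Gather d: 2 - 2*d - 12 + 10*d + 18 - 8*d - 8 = 0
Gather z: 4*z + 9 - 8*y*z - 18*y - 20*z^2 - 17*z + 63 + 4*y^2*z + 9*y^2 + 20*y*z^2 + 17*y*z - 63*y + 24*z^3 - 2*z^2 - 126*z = 9*y^2 - 81*y + 24*z^3 + z^2*(20*y - 22) + z*(4*y^2 + 9*y - 139) + 72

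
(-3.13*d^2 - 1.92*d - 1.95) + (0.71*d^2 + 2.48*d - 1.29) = -2.42*d^2 + 0.56*d - 3.24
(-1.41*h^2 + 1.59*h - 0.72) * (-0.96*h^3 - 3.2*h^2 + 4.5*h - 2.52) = 1.3536*h^5 + 2.9856*h^4 - 10.7418*h^3 + 13.0122*h^2 - 7.2468*h + 1.8144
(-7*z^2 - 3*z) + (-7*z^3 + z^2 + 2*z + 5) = -7*z^3 - 6*z^2 - z + 5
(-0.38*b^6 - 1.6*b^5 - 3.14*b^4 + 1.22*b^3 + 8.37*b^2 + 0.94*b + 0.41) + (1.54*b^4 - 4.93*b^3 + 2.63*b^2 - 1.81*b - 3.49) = -0.38*b^6 - 1.6*b^5 - 1.6*b^4 - 3.71*b^3 + 11.0*b^2 - 0.87*b - 3.08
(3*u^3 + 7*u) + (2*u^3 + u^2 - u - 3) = 5*u^3 + u^2 + 6*u - 3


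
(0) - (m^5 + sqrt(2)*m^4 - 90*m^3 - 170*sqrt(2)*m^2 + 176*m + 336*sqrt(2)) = -m^5 - sqrt(2)*m^4 + 90*m^3 + 170*sqrt(2)*m^2 - 176*m - 336*sqrt(2)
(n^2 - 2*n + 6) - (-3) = n^2 - 2*n + 9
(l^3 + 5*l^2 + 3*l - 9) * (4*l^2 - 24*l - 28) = 4*l^5 - 4*l^4 - 136*l^3 - 248*l^2 + 132*l + 252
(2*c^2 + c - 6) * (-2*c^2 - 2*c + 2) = -4*c^4 - 6*c^3 + 14*c^2 + 14*c - 12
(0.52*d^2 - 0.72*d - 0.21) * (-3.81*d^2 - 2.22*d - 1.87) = -1.9812*d^4 + 1.5888*d^3 + 1.4261*d^2 + 1.8126*d + 0.3927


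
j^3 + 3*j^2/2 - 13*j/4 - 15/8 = (j - 3/2)*(j + 1/2)*(j + 5/2)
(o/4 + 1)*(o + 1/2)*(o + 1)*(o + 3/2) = o^4/4 + 7*o^3/4 + 59*o^2/16 + 47*o/16 + 3/4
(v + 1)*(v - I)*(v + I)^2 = v^4 + v^3 + I*v^3 + v^2 + I*v^2 + v + I*v + I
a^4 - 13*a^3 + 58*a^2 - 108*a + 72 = (a - 6)*(a - 3)*(a - 2)^2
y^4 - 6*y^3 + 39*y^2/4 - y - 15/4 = (y - 3)*(y - 5/2)*(y - 1)*(y + 1/2)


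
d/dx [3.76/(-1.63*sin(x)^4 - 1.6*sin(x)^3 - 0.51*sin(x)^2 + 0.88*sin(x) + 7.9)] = (24.5152*sin(x)^3 + 18.048*sin(x)^2 + 3.8352*sin(x) - 3.3088)*cos(x)/(1.63*sin(x)^4 + 1.6*sin(x)^3 + 0.51*sin(x)^2 - 0.88*sin(x) - 7.9)^2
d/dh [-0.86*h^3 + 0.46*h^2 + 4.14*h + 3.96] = -2.58*h^2 + 0.92*h + 4.14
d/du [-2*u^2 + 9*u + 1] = 9 - 4*u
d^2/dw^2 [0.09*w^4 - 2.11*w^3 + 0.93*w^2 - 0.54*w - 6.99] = 1.08*w^2 - 12.66*w + 1.86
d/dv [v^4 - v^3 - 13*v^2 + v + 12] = 4*v^3 - 3*v^2 - 26*v + 1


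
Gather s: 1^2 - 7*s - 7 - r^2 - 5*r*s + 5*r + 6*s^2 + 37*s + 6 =-r^2 + 5*r + 6*s^2 + s*(30 - 5*r)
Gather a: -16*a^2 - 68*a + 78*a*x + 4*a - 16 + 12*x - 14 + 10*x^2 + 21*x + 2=-16*a^2 + a*(78*x - 64) + 10*x^2 + 33*x - 28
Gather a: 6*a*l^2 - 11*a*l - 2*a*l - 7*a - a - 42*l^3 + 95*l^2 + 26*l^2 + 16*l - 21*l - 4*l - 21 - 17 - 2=a*(6*l^2 - 13*l - 8) - 42*l^3 + 121*l^2 - 9*l - 40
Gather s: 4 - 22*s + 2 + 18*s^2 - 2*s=18*s^2 - 24*s + 6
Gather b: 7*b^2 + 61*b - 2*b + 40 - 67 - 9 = 7*b^2 + 59*b - 36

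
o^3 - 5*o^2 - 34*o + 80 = (o - 8)*(o - 2)*(o + 5)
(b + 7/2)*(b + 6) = b^2 + 19*b/2 + 21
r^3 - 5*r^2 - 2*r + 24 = (r - 4)*(r - 3)*(r + 2)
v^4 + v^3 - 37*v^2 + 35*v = v*(v - 5)*(v - 1)*(v + 7)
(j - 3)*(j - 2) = j^2 - 5*j + 6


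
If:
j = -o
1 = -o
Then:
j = 1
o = -1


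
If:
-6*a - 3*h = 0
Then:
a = -h/2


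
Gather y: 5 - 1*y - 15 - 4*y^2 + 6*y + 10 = -4*y^2 + 5*y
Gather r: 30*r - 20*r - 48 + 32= 10*r - 16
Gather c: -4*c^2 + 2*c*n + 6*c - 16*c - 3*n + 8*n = -4*c^2 + c*(2*n - 10) + 5*n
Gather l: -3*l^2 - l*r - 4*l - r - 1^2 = -3*l^2 + l*(-r - 4) - r - 1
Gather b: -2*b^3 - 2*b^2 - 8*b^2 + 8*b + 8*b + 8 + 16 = -2*b^3 - 10*b^2 + 16*b + 24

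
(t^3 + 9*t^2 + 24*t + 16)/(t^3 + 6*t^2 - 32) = (t + 1)/(t - 2)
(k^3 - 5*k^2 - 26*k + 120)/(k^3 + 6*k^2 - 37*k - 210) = (k - 4)/(k + 7)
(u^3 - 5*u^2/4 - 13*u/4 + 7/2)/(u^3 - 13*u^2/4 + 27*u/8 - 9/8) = 2*(4*u^2 - u - 14)/(8*u^2 - 18*u + 9)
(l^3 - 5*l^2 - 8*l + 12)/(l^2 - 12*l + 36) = (l^2 + l - 2)/(l - 6)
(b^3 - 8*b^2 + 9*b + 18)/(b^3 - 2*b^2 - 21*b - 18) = (b - 3)/(b + 3)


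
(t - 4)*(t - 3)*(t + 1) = t^3 - 6*t^2 + 5*t + 12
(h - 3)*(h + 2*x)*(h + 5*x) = h^3 + 7*h^2*x - 3*h^2 + 10*h*x^2 - 21*h*x - 30*x^2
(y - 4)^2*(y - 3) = y^3 - 11*y^2 + 40*y - 48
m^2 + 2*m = m*(m + 2)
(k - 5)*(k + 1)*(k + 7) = k^3 + 3*k^2 - 33*k - 35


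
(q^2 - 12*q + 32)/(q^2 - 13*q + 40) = (q - 4)/(q - 5)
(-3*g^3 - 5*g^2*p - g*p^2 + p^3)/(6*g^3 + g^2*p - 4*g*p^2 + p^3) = (g + p)/(-2*g + p)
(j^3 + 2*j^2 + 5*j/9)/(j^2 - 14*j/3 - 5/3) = j*(3*j + 5)/(3*(j - 5))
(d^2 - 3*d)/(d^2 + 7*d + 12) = d*(d - 3)/(d^2 + 7*d + 12)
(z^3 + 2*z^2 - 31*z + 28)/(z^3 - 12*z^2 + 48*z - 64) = (z^2 + 6*z - 7)/(z^2 - 8*z + 16)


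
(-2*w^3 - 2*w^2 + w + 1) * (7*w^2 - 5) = -14*w^5 - 14*w^4 + 17*w^3 + 17*w^2 - 5*w - 5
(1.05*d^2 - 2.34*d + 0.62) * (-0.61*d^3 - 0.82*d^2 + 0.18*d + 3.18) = -0.6405*d^5 + 0.5664*d^4 + 1.7296*d^3 + 2.4094*d^2 - 7.3296*d + 1.9716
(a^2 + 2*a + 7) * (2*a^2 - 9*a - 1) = 2*a^4 - 5*a^3 - 5*a^2 - 65*a - 7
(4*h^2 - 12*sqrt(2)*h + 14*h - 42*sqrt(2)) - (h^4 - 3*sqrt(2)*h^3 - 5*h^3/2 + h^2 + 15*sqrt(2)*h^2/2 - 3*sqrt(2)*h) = -h^4 + 5*h^3/2 + 3*sqrt(2)*h^3 - 15*sqrt(2)*h^2/2 + 3*h^2 - 9*sqrt(2)*h + 14*h - 42*sqrt(2)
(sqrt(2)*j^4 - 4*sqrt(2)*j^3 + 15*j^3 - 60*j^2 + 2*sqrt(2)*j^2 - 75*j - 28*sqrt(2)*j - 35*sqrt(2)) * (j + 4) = sqrt(2)*j^5 + 15*j^4 - 14*sqrt(2)*j^3 - 315*j^2 - 20*sqrt(2)*j^2 - 300*j - 147*sqrt(2)*j - 140*sqrt(2)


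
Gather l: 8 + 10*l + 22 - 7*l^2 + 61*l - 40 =-7*l^2 + 71*l - 10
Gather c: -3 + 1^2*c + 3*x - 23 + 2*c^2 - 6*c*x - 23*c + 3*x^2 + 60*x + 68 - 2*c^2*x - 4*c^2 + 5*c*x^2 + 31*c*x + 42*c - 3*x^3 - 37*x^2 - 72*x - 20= c^2*(-2*x - 2) + c*(5*x^2 + 25*x + 20) - 3*x^3 - 34*x^2 - 9*x + 22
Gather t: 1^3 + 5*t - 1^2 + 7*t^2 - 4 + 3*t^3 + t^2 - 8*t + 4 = 3*t^3 + 8*t^2 - 3*t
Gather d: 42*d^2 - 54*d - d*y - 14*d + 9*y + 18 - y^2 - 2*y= 42*d^2 + d*(-y - 68) - y^2 + 7*y + 18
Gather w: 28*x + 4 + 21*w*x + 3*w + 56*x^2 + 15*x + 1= w*(21*x + 3) + 56*x^2 + 43*x + 5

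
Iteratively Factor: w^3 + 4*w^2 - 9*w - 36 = (w + 3)*(w^2 + w - 12) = (w + 3)*(w + 4)*(w - 3)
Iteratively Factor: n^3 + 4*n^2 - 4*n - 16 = (n - 2)*(n^2 + 6*n + 8) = (n - 2)*(n + 4)*(n + 2)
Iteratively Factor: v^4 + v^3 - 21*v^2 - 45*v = (v + 3)*(v^3 - 2*v^2 - 15*v) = v*(v + 3)*(v^2 - 2*v - 15) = v*(v + 3)^2*(v - 5)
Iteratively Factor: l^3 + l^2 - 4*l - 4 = (l + 1)*(l^2 - 4) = (l - 2)*(l + 1)*(l + 2)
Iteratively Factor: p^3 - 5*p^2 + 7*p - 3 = (p - 3)*(p^2 - 2*p + 1) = (p - 3)*(p - 1)*(p - 1)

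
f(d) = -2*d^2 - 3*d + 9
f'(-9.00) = 33.00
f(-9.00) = -126.00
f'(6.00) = -27.00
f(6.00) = -81.00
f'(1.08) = -7.32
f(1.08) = 3.43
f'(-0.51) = -0.96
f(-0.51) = 10.01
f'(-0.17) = -2.32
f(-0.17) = 9.45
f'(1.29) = -8.16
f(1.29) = 1.80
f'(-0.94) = 0.76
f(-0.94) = 10.05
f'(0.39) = -4.56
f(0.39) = 7.53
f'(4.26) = -20.04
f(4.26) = -40.08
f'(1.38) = -8.52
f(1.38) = 1.05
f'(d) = -4*d - 3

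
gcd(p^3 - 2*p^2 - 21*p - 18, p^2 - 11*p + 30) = p - 6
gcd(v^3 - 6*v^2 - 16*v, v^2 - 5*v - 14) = v + 2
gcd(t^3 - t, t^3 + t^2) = t^2 + t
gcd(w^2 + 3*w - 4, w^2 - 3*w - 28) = w + 4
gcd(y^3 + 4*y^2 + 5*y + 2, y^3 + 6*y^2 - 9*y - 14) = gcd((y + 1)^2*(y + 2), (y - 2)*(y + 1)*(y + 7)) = y + 1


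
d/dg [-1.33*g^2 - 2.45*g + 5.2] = -2.66*g - 2.45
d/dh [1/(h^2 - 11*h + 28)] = (11 - 2*h)/(h^2 - 11*h + 28)^2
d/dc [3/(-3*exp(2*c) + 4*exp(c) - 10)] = (18*exp(c) - 12)*exp(c)/(3*exp(2*c) - 4*exp(c) + 10)^2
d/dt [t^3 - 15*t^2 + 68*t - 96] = 3*t^2 - 30*t + 68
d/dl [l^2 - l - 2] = 2*l - 1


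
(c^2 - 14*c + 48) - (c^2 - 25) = 73 - 14*c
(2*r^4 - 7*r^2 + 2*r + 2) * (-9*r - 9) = -18*r^5 - 18*r^4 + 63*r^3 + 45*r^2 - 36*r - 18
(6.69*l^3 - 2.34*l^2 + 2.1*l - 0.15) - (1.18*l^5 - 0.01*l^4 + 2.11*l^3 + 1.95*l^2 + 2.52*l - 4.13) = -1.18*l^5 + 0.01*l^4 + 4.58*l^3 - 4.29*l^2 - 0.42*l + 3.98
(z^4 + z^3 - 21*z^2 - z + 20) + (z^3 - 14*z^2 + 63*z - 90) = z^4 + 2*z^3 - 35*z^2 + 62*z - 70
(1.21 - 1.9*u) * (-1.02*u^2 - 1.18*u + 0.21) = 1.938*u^3 + 1.0078*u^2 - 1.8268*u + 0.2541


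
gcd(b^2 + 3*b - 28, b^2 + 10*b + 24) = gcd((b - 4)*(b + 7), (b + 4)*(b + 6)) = 1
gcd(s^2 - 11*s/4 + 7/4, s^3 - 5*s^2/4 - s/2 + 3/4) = s - 1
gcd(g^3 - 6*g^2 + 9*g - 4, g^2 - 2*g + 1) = g^2 - 2*g + 1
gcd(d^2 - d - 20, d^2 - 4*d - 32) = d + 4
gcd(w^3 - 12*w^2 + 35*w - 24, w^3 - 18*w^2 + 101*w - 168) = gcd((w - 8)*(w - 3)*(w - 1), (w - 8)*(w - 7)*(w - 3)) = w^2 - 11*w + 24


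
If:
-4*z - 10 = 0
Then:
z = -5/2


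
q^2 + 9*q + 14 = (q + 2)*(q + 7)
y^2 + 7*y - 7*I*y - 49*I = (y + 7)*(y - 7*I)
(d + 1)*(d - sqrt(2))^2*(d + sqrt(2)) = d^4 - sqrt(2)*d^3 + d^3 - 2*d^2 - sqrt(2)*d^2 - 2*d + 2*sqrt(2)*d + 2*sqrt(2)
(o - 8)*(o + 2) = o^2 - 6*o - 16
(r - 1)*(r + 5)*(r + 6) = r^3 + 10*r^2 + 19*r - 30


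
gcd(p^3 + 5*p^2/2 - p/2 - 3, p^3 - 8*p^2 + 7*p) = p - 1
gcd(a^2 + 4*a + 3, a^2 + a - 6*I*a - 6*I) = a + 1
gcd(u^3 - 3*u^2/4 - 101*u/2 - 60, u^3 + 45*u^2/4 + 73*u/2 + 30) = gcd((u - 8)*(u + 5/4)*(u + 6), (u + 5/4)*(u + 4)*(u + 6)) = u^2 + 29*u/4 + 15/2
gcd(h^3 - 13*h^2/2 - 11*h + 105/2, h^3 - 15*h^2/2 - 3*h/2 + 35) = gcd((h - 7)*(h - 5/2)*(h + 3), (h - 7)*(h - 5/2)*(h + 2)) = h^2 - 19*h/2 + 35/2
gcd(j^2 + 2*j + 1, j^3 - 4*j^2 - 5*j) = j + 1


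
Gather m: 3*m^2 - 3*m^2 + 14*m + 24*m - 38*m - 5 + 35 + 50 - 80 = 0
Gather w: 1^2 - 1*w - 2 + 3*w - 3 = 2*w - 4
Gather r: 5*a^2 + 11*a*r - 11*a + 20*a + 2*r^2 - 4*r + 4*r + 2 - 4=5*a^2 + 11*a*r + 9*a + 2*r^2 - 2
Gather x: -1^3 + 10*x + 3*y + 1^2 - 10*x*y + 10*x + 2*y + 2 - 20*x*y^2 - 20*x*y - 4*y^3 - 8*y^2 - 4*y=x*(-20*y^2 - 30*y + 20) - 4*y^3 - 8*y^2 + y + 2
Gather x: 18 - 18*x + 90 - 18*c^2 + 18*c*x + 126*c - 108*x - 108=-18*c^2 + 126*c + x*(18*c - 126)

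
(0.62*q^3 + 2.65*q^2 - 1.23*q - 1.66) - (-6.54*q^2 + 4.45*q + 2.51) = 0.62*q^3 + 9.19*q^2 - 5.68*q - 4.17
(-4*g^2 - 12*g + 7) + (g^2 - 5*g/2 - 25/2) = -3*g^2 - 29*g/2 - 11/2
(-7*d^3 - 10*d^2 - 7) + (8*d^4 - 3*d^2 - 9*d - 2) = 8*d^4 - 7*d^3 - 13*d^2 - 9*d - 9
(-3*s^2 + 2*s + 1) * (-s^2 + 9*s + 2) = 3*s^4 - 29*s^3 + 11*s^2 + 13*s + 2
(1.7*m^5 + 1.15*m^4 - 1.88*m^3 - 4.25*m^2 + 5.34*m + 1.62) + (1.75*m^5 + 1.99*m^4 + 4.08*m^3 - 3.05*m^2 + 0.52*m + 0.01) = 3.45*m^5 + 3.14*m^4 + 2.2*m^3 - 7.3*m^2 + 5.86*m + 1.63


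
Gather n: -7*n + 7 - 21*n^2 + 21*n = -21*n^2 + 14*n + 7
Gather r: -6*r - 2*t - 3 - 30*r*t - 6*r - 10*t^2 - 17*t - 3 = r*(-30*t - 12) - 10*t^2 - 19*t - 6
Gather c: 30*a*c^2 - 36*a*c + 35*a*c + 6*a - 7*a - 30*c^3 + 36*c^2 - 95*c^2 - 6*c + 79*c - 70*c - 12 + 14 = -a - 30*c^3 + c^2*(30*a - 59) + c*(3 - a) + 2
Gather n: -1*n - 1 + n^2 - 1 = n^2 - n - 2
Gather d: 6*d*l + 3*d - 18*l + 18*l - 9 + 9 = d*(6*l + 3)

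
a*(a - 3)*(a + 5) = a^3 + 2*a^2 - 15*a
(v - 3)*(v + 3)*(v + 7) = v^3 + 7*v^2 - 9*v - 63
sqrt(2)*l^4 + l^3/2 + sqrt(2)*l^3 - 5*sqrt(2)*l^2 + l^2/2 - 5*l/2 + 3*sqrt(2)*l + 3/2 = (l - 1)^2*(l + 3)*(sqrt(2)*l + 1/2)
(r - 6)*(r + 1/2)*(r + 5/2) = r^3 - 3*r^2 - 67*r/4 - 15/2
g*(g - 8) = g^2 - 8*g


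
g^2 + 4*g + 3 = (g + 1)*(g + 3)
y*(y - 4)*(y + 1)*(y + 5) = y^4 + 2*y^3 - 19*y^2 - 20*y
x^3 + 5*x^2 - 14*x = x*(x - 2)*(x + 7)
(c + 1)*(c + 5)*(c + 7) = c^3 + 13*c^2 + 47*c + 35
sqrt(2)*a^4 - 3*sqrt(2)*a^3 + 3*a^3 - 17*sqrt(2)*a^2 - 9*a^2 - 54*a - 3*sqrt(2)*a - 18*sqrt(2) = (a - 6)*(a + 3)*(a + sqrt(2))*(sqrt(2)*a + 1)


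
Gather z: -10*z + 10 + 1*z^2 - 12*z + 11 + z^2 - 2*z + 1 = 2*z^2 - 24*z + 22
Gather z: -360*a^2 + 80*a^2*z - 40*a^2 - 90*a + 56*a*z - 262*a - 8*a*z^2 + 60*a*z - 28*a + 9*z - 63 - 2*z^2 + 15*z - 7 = -400*a^2 - 380*a + z^2*(-8*a - 2) + z*(80*a^2 + 116*a + 24) - 70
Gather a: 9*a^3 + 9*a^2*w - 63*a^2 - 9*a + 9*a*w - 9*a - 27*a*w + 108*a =9*a^3 + a^2*(9*w - 63) + a*(90 - 18*w)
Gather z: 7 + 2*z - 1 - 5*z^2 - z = -5*z^2 + z + 6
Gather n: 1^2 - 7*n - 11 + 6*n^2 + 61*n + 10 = 6*n^2 + 54*n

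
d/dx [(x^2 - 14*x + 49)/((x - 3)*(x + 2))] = (13*x^2 - 110*x + 133)/(x^4 - 2*x^3 - 11*x^2 + 12*x + 36)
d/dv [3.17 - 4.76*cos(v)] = 4.76*sin(v)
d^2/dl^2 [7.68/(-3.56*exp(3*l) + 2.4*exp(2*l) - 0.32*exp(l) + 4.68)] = (-7.68*(10.68*exp(2*l) - 4.8*exp(l) + 0.32)*(21.36*exp(2*l) - 9.6*exp(l) + 0.64)*exp(l) + (246.0672*exp(2*l) - 73.728*exp(l) + 2.4576)*(3.56*exp(3*l) - 2.4*exp(2*l) + 0.32*exp(l) - 4.68))*exp(l)/(3.56*exp(3*l) - 2.4*exp(2*l) + 0.32*exp(l) - 4.68)^3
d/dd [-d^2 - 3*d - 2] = -2*d - 3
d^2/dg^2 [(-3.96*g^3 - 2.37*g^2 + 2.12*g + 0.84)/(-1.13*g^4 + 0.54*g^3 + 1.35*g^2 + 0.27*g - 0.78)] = (10.113048*g^9 + 18.157518*g^8 - 4.91550000000001*g^7 + 19.000182*g^6 - 47.483172*g^5 - 25.219404*g^4 + 42.654342*g^3 - 1.781244*g^2 - 2.898504*g + 0.09936)/(1.442897*g^12 - 2.068578*g^11 - 4.182921*g^10 + 3.750867*g^9 + 8.973765*g^8 - 3.573072*g^7 - 9.85122*g^6 + 0.389529*g^5 + 6.714225*g^4 + 0.700569*g^3 - 2.293434*g^2 - 0.492804*g + 0.474552)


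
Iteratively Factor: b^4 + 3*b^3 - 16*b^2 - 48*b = (b + 4)*(b^3 - b^2 - 12*b) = (b + 3)*(b + 4)*(b^2 - 4*b) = b*(b + 3)*(b + 4)*(b - 4)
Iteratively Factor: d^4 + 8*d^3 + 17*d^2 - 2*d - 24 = (d - 1)*(d^3 + 9*d^2 + 26*d + 24) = (d - 1)*(d + 3)*(d^2 + 6*d + 8) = (d - 1)*(d + 2)*(d + 3)*(d + 4)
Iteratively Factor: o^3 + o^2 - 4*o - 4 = (o + 2)*(o^2 - o - 2) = (o - 2)*(o + 2)*(o + 1)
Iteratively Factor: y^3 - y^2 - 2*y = (y)*(y^2 - y - 2) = y*(y - 2)*(y + 1)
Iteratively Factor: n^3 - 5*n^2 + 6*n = (n - 2)*(n^2 - 3*n) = n*(n - 2)*(n - 3)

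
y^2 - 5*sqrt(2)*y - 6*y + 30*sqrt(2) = (y - 6)*(y - 5*sqrt(2))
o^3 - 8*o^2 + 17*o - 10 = (o - 5)*(o - 2)*(o - 1)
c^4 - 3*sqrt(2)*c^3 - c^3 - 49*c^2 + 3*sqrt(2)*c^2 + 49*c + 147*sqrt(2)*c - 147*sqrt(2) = (c - 7)*(c - 1)*(c + 7)*(c - 3*sqrt(2))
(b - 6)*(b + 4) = b^2 - 2*b - 24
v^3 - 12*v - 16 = (v - 4)*(v + 2)^2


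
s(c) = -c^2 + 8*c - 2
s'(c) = 8 - 2*c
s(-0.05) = -2.40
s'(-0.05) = 8.10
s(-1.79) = -19.52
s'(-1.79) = 11.58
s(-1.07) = -11.70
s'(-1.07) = 10.14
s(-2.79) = -32.10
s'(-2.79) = 13.58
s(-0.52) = -6.43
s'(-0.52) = 9.04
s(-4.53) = -58.76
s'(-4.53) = 17.06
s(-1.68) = -18.26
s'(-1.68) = 11.36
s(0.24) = -0.14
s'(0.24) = 7.52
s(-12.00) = -242.00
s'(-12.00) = 32.00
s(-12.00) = -242.00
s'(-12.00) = 32.00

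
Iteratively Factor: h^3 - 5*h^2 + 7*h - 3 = (h - 1)*(h^2 - 4*h + 3) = (h - 3)*(h - 1)*(h - 1)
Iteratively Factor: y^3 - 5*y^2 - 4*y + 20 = (y - 2)*(y^2 - 3*y - 10) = (y - 5)*(y - 2)*(y + 2)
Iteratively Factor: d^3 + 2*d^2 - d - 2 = (d + 1)*(d^2 + d - 2) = (d + 1)*(d + 2)*(d - 1)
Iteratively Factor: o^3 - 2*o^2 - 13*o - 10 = (o - 5)*(o^2 + 3*o + 2) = (o - 5)*(o + 2)*(o + 1)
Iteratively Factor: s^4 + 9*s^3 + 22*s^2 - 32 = (s - 1)*(s^3 + 10*s^2 + 32*s + 32) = (s - 1)*(s + 2)*(s^2 + 8*s + 16) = (s - 1)*(s + 2)*(s + 4)*(s + 4)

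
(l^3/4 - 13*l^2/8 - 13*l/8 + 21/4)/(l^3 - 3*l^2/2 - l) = (-2*l^3 + 13*l^2 + 13*l - 42)/(4*l*(-2*l^2 + 3*l + 2))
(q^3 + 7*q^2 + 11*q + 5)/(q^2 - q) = (q^3 + 7*q^2 + 11*q + 5)/(q*(q - 1))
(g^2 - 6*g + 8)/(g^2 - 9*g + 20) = (g - 2)/(g - 5)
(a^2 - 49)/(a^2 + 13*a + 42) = (a - 7)/(a + 6)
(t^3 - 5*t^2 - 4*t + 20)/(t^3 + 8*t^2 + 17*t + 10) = (t^2 - 7*t + 10)/(t^2 + 6*t + 5)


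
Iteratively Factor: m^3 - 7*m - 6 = (m + 1)*(m^2 - m - 6) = (m + 1)*(m + 2)*(m - 3)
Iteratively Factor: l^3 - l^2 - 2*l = (l - 2)*(l^2 + l) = (l - 2)*(l + 1)*(l)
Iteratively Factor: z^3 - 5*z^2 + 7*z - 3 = (z - 3)*(z^2 - 2*z + 1) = (z - 3)*(z - 1)*(z - 1)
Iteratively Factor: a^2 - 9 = (a + 3)*(a - 3)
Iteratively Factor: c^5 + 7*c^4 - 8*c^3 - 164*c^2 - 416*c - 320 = (c + 2)*(c^4 + 5*c^3 - 18*c^2 - 128*c - 160) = (c + 2)*(c + 4)*(c^3 + c^2 - 22*c - 40) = (c + 2)*(c + 4)^2*(c^2 - 3*c - 10) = (c - 5)*(c + 2)*(c + 4)^2*(c + 2)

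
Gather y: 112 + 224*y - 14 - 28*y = 196*y + 98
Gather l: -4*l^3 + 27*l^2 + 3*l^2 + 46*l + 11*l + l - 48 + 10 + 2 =-4*l^3 + 30*l^2 + 58*l - 36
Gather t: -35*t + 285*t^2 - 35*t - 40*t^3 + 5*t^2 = -40*t^3 + 290*t^2 - 70*t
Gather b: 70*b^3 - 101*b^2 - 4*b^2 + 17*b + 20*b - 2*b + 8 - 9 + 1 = 70*b^3 - 105*b^2 + 35*b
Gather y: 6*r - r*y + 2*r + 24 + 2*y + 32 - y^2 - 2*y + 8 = -r*y + 8*r - y^2 + 64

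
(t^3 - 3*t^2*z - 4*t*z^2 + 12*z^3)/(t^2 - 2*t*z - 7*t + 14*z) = (t^2 - t*z - 6*z^2)/(t - 7)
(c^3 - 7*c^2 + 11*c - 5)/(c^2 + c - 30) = (c^2 - 2*c + 1)/(c + 6)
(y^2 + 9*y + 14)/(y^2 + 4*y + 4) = (y + 7)/(y + 2)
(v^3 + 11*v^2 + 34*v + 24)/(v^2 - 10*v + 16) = (v^3 + 11*v^2 + 34*v + 24)/(v^2 - 10*v + 16)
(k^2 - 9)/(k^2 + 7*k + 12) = (k - 3)/(k + 4)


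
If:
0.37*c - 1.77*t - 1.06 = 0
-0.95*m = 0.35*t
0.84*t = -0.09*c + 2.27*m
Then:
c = 2.28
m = 0.05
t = -0.12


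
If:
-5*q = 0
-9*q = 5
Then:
No Solution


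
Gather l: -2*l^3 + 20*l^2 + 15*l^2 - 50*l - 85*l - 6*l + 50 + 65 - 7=-2*l^3 + 35*l^2 - 141*l + 108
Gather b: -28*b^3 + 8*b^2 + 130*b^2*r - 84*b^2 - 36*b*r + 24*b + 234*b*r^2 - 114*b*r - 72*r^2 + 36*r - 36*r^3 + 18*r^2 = -28*b^3 + b^2*(130*r - 76) + b*(234*r^2 - 150*r + 24) - 36*r^3 - 54*r^2 + 36*r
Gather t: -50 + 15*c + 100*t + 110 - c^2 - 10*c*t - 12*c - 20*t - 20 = -c^2 + 3*c + t*(80 - 10*c) + 40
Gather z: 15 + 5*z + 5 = 5*z + 20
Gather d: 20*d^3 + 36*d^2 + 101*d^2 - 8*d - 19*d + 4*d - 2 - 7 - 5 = 20*d^3 + 137*d^2 - 23*d - 14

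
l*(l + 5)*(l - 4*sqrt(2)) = l^3 - 4*sqrt(2)*l^2 + 5*l^2 - 20*sqrt(2)*l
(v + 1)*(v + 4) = v^2 + 5*v + 4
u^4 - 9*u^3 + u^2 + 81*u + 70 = (u - 7)*(u - 5)*(u + 1)*(u + 2)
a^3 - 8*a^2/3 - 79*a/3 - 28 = (a - 7)*(a + 4/3)*(a + 3)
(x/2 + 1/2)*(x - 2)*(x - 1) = x^3/2 - x^2 - x/2 + 1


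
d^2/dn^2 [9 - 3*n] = 0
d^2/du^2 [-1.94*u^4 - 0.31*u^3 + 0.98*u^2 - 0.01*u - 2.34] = -23.28*u^2 - 1.86*u + 1.96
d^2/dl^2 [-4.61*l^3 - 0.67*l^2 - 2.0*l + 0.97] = -27.66*l - 1.34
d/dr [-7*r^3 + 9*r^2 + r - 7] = -21*r^2 + 18*r + 1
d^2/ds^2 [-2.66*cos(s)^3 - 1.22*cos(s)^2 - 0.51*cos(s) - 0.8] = 2.505*cos(s) + 2.44*cos(2*s) + 5.985*cos(3*s)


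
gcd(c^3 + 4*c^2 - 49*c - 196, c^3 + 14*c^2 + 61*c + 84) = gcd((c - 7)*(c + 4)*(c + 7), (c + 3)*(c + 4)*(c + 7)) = c^2 + 11*c + 28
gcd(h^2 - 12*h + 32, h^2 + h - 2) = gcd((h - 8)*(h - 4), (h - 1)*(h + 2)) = 1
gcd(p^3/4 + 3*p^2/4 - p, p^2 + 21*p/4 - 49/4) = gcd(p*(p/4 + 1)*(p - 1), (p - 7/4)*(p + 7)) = 1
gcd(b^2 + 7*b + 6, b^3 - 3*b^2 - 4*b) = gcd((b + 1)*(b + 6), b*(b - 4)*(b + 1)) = b + 1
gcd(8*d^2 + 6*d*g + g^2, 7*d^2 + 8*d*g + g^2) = 1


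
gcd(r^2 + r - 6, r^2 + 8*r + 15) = r + 3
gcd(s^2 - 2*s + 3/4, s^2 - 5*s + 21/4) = s - 3/2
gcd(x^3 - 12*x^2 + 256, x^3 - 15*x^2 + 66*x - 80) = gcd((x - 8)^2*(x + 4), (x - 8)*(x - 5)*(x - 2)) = x - 8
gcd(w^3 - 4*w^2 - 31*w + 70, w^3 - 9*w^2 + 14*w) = w^2 - 9*w + 14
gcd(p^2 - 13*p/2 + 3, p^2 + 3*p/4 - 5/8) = p - 1/2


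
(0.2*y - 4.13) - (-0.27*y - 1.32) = 0.47*y - 2.81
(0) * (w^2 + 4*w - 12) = 0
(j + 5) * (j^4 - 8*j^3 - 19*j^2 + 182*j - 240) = j^5 - 3*j^4 - 59*j^3 + 87*j^2 + 670*j - 1200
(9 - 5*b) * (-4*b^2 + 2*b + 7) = 20*b^3 - 46*b^2 - 17*b + 63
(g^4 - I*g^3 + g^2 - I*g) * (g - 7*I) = g^5 - 8*I*g^4 - 6*g^3 - 8*I*g^2 - 7*g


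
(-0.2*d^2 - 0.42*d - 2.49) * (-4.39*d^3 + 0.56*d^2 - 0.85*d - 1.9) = 0.878*d^5 + 1.7318*d^4 + 10.8659*d^3 - 0.6574*d^2 + 2.9145*d + 4.731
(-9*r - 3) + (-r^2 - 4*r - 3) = -r^2 - 13*r - 6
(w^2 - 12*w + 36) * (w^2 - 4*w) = w^4 - 16*w^3 + 84*w^2 - 144*w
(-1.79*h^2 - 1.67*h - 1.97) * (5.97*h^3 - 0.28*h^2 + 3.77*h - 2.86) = -10.6863*h^5 - 9.4687*h^4 - 18.0416*h^3 - 0.624899999999999*h^2 - 2.6507*h + 5.6342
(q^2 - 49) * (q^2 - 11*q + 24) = q^4 - 11*q^3 - 25*q^2 + 539*q - 1176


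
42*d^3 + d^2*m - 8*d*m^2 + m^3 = (-7*d + m)*(-3*d + m)*(2*d + m)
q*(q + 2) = q^2 + 2*q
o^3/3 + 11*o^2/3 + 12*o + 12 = (o/3 + 1)*(o + 2)*(o + 6)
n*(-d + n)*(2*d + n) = -2*d^2*n + d*n^2 + n^3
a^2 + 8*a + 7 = (a + 1)*(a + 7)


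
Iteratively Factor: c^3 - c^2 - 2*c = (c - 2)*(c^2 + c) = (c - 2)*(c + 1)*(c)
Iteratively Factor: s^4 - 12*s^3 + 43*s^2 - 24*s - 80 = (s - 4)*(s^3 - 8*s^2 + 11*s + 20) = (s - 5)*(s - 4)*(s^2 - 3*s - 4) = (s - 5)*(s - 4)^2*(s + 1)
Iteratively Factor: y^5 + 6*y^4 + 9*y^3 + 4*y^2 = (y + 1)*(y^4 + 5*y^3 + 4*y^2) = (y + 1)^2*(y^3 + 4*y^2) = (y + 1)^2*(y + 4)*(y^2) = y*(y + 1)^2*(y + 4)*(y)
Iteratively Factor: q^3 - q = (q + 1)*(q^2 - q) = q*(q + 1)*(q - 1)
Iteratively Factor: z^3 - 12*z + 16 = (z + 4)*(z^2 - 4*z + 4) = (z - 2)*(z + 4)*(z - 2)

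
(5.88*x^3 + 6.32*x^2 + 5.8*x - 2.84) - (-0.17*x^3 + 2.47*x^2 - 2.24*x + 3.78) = 6.05*x^3 + 3.85*x^2 + 8.04*x - 6.62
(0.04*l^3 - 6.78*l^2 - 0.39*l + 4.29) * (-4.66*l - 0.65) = -0.1864*l^4 + 31.5688*l^3 + 6.2244*l^2 - 19.7379*l - 2.7885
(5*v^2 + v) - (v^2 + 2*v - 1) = 4*v^2 - v + 1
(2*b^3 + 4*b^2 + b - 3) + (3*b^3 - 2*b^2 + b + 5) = 5*b^3 + 2*b^2 + 2*b + 2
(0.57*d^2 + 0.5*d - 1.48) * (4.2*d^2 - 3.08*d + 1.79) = 2.394*d^4 + 0.3444*d^3 - 6.7357*d^2 + 5.4534*d - 2.6492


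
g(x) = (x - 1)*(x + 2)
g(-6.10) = 29.11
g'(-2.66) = -4.32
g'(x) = 2*x + 1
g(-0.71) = -2.21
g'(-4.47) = -7.94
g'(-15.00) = -29.00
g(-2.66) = 2.42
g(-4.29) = 12.11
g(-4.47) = 13.51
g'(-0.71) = -0.42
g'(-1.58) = -2.16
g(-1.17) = -1.80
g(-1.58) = -1.08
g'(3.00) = 7.00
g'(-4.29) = -7.58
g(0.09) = -1.90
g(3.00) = 10.00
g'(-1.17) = -1.34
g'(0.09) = 1.18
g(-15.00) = 208.00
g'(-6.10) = -11.20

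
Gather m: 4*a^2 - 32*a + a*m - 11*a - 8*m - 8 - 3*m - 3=4*a^2 - 43*a + m*(a - 11) - 11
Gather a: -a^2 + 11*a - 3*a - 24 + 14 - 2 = -a^2 + 8*a - 12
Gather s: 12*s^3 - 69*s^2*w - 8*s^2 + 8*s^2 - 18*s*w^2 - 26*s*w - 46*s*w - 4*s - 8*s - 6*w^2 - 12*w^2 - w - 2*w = 12*s^3 - 69*s^2*w + s*(-18*w^2 - 72*w - 12) - 18*w^2 - 3*w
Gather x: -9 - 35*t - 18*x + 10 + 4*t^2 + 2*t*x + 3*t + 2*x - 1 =4*t^2 - 32*t + x*(2*t - 16)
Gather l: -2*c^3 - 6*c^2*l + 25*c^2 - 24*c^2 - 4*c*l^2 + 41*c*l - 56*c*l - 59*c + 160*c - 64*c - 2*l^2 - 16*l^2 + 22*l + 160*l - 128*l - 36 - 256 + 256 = -2*c^3 + c^2 + 37*c + l^2*(-4*c - 18) + l*(-6*c^2 - 15*c + 54) - 36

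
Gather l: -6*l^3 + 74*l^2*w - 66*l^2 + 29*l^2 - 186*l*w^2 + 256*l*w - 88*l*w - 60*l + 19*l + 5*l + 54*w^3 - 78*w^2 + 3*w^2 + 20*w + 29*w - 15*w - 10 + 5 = -6*l^3 + l^2*(74*w - 37) + l*(-186*w^2 + 168*w - 36) + 54*w^3 - 75*w^2 + 34*w - 5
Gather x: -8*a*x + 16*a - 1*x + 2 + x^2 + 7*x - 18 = 16*a + x^2 + x*(6 - 8*a) - 16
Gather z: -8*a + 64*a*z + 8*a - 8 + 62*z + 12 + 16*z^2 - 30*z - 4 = 16*z^2 + z*(64*a + 32)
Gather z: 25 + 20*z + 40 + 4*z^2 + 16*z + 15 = 4*z^2 + 36*z + 80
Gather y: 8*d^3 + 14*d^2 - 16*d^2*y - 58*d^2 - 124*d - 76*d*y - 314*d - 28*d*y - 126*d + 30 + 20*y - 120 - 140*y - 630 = 8*d^3 - 44*d^2 - 564*d + y*(-16*d^2 - 104*d - 120) - 720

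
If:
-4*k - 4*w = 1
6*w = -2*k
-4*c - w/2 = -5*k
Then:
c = -31/64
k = -3/8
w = 1/8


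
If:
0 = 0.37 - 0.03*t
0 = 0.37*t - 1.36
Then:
No Solution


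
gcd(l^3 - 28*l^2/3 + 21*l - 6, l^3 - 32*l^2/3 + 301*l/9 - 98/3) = l - 6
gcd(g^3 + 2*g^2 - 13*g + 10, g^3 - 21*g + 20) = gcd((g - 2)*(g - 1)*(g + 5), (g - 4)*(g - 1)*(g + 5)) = g^2 + 4*g - 5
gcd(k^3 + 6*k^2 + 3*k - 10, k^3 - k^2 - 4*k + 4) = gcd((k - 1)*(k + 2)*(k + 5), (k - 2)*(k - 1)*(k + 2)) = k^2 + k - 2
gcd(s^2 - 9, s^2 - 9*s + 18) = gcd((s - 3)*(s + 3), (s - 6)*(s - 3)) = s - 3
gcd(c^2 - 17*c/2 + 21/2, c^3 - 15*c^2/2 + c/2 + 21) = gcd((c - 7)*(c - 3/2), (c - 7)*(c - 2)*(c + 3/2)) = c - 7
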